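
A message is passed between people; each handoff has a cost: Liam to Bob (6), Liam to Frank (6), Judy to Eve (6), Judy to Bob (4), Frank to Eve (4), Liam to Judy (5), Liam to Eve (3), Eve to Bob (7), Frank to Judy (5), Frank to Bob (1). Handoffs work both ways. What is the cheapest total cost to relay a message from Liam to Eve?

Some routes from Liam to Eve:
Liam -> Frank -> Eve: 6 + 4 = 10
Liam -> Bob -> Frank -> Eve: 6 + 1 + 4 = 11
Liam -> Eve: 3
The minimum is 3.

3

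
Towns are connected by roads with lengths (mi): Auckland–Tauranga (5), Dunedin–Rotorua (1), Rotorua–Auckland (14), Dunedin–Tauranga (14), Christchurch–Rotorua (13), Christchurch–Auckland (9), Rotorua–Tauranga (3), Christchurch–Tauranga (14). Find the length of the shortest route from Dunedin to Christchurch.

14

A few of the Dunedin→Christchurch routes:
Dunedin→Rotorua→Christchurch: 1 + 13 = 14
Dunedin→Rotorua→Tauranga→Auckland→Christchurch: 1 + 3 + 5 + 9 = 18
Dunedin→Rotorua→Tauranga→Christchurch: 1 + 3 + 14 = 18
Dunedin→Rotorua→Auckland→Christchurch: 1 + 14 + 9 = 24
Shortest: 14 mi.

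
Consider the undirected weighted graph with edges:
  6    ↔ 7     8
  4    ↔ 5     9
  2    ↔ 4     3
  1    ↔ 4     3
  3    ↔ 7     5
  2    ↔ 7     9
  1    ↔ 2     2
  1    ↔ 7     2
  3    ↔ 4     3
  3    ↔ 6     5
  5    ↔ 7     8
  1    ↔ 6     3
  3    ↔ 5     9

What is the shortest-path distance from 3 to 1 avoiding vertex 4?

Comparing a few candidate routes:
3-6-1: 5 + 3 = 8
3-6-7-1: 5 + 8 + 2 = 15
3-7-1: 5 + 2 = 7
3-7-2-1: 5 + 9 + 2 = 16
3-7-6-1: 5 + 8 + 3 = 16
The minimum is 7.

7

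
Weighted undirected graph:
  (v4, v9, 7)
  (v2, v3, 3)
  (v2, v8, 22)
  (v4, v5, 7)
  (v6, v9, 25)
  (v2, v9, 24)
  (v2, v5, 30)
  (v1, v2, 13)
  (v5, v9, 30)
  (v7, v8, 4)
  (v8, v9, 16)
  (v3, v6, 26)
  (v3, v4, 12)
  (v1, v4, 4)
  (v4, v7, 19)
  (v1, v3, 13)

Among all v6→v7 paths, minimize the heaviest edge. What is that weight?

25

Some routes from v6 to v7:
v6 → v9 → v4 → v3 → v2 → v8 → v7: max(25, 7, 12, 3, 22, 4) = 25
v6 → v9 → v4 → v3 → v1 → v2 → v8 → v7: max(25, 7, 12, 13, 13, 22, 4) = 25
v6 → v9 → v4 → v1 → v3 → v2 → v8 → v7: max(25, 7, 4, 13, 3, 22, 4) = 25
Best route has worst link 25.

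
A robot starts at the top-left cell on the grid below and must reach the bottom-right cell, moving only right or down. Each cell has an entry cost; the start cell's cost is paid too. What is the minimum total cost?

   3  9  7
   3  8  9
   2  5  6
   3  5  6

22

Best path: (0,0) → (1,0) → (2,0) → (3,0) → (3,1) → (3,2)
Cost: 3 + 3 + 2 + 3 + 5 + 6 = 22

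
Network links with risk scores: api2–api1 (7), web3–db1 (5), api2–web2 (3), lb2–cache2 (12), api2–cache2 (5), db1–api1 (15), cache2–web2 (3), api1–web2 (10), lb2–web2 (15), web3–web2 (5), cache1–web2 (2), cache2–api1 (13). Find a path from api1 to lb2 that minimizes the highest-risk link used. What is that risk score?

12

A few of the api1→lb2 routes:
api1 - api2 - cache2 - lb2: max(7, 5, 12) = 12
api1 - api2 - web2 - cache2 - lb2: max(7, 3, 3, 12) = 12
api1 - web2 - api2 - cache2 - lb2: max(10, 3, 5, 12) = 12
The minimum achievable maximum is 12.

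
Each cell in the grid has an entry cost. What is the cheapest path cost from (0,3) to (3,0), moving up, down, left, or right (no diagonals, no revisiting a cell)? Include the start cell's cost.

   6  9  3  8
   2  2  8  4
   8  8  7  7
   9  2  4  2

Path (0,3) (1,3) (2,3) (3,3) (3,2) (3,1) (3,0): 8 + 4 + 7 + 2 + 4 + 2 + 9 = 36.

36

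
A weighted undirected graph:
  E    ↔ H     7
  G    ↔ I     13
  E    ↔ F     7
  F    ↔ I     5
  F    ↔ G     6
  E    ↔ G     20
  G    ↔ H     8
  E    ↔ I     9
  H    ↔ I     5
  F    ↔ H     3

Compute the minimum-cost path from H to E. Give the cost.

7

Some routes from H to E:
H → E: 7
H → F → I → E: 3 + 5 + 9 = 17
H → F → E: 3 + 7 = 10
H → I → E: 5 + 9 = 14
H → I → F → E: 5 + 5 + 7 = 17
The minimum is 7.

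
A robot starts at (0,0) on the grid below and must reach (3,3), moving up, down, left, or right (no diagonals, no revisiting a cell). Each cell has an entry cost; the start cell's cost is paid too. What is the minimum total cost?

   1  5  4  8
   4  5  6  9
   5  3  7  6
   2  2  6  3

23

Path r0c0 r1c0 r2c0 r3c0 r3c1 r3c2 r3c3: 1 + 4 + 5 + 2 + 2 + 6 + 3 = 23.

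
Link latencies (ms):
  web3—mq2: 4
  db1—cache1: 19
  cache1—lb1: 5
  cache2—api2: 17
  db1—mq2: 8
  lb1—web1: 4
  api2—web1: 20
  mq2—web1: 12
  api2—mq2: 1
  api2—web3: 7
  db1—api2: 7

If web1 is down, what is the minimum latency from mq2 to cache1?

Paths from mq2 to cache1 avoiding web1:
mq2 -> db1 -> cache1: 8 + 19 = 27
mq2 -> api2 -> db1 -> cache1: 1 + 7 + 19 = 27
mq2 -> web3 -> api2 -> db1 -> cache1: 4 + 7 + 7 + 19 = 37
The minimum is 27 ms.

27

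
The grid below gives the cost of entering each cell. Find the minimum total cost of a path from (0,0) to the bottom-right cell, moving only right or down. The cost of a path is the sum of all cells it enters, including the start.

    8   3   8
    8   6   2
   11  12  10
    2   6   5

Path [0,0] [0,1] [1,1] [1,2] [2,2] [3,2]: 8 + 3 + 6 + 2 + 10 + 5 = 34.
For comparison, the top-then-right route costs 36.

34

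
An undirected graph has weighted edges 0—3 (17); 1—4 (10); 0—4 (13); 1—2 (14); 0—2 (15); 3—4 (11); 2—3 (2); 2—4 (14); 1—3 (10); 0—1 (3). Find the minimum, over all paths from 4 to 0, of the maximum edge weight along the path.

Comparing a few candidate routes:
4→0: max(13) = 13
4→3→1→0: max(11, 10, 3) = 11
4→1→0: max(10, 3) = 10
The minimum achievable maximum is 10.

10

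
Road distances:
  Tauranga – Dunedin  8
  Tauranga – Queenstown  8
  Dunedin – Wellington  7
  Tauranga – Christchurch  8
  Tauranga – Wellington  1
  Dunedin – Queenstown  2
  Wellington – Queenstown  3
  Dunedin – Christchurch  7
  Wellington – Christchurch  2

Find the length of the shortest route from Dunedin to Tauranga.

6

Comparing a few candidate routes:
Dunedin - Wellington - Tauranga: 7 + 1 = 8
Dunedin - Tauranga: 8
Dunedin - Queenstown - Wellington - Tauranga: 2 + 3 + 1 = 6
Shortest: 6.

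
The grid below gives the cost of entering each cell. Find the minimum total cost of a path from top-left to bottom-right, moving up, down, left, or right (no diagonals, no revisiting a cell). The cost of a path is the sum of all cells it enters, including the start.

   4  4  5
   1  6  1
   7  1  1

13

Path (0,0) → (1,0) → (1,1) → (1,2) → (2,2): 4 + 1 + 6 + 1 + 1 = 13.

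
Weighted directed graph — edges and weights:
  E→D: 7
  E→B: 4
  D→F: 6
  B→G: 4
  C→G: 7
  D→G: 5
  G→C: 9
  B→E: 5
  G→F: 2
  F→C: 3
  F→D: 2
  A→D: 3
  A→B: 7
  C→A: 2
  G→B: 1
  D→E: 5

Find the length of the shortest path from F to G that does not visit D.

Paths from F to G avoiding D:
F → C → A → B → G: 3 + 2 + 7 + 4 = 16
F → C → G: 3 + 7 = 10
The minimum is 10.

10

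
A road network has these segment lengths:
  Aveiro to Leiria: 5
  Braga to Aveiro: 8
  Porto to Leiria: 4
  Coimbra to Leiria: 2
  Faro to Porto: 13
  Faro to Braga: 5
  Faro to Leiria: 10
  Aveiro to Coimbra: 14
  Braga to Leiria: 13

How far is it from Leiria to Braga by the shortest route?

13

Paths from Leiria to Braga:
Leiria → Faro → Braga: 10 + 5 = 15
Leiria → Porto → Faro → Braga: 4 + 13 + 5 = 22
Leiria → Braga: 13
Leiria → Coimbra → Aveiro → Braga: 2 + 14 + 8 = 24
Leiria → Aveiro → Braga: 5 + 8 = 13
The minimum is 13.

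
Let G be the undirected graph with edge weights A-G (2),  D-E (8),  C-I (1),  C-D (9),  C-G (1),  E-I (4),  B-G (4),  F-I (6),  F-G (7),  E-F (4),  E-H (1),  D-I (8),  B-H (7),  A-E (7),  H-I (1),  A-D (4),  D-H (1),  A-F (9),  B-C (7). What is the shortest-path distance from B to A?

6

A few of the B→A routes:
B-G-A: 4 + 2 = 6
B-H-D-A: 7 + 1 + 4 = 12
B-C-G-A: 7 + 1 + 2 = 10
Shortest: 6.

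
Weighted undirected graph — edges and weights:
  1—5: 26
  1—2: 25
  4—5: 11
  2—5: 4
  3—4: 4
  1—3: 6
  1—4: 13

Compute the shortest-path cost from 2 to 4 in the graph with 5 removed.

35

Candidate routes:
2→1→4: 25 + 13 = 38
2→1→3→4: 25 + 6 + 4 = 35
Best route has total 35.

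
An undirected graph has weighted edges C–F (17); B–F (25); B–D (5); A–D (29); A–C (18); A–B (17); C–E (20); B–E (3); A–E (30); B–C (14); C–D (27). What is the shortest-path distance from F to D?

A few of the F→D routes:
F -> C -> B -> D: 17 + 14 + 5 = 36
F -> C -> D: 17 + 27 = 44
F -> B -> D: 25 + 5 = 30
F -> C -> E -> B -> D: 17 + 20 + 3 + 5 = 45
The minimum is 30.

30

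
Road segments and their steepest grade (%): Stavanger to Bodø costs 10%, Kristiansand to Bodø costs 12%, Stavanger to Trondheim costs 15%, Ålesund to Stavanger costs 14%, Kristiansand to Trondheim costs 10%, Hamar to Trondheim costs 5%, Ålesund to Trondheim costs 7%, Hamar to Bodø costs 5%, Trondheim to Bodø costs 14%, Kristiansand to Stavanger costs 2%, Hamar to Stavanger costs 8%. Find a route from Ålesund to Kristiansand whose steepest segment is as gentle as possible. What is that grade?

Checking several routes:
Ålesund -> Trondheim -> Kristiansand: max(7, 10) = 10
Ålesund -> Trondheim -> Hamar -> Bodø -> Stavanger -> Kristiansand: max(7, 5, 5, 10, 2) = 10
Ålesund -> Trondheim -> Hamar -> Stavanger -> Kristiansand: max(7, 5, 8, 2) = 8
Ålesund -> Trondheim -> Hamar -> Bodø -> Kristiansand: max(7, 5, 5, 12) = 12
Best route has worst link 8%.

8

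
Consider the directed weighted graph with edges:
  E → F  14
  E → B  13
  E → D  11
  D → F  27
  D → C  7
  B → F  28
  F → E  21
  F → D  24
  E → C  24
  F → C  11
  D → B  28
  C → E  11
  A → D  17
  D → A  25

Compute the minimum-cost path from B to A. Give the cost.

77

Routes from B to A:
B-F-E-D-A: 28 + 21 + 11 + 25 = 85
B-F-C-E-D-A: 28 + 11 + 11 + 11 + 25 = 86
B-F-D-A: 28 + 24 + 25 = 77
Shortest: 77.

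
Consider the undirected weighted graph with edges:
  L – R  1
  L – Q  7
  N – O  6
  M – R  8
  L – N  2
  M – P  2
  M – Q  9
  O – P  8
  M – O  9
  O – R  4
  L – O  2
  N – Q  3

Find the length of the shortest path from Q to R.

A few of the Q→R routes:
Q -> L -> R: 7 + 1 = 8
Q -> N -> L -> O -> R: 3 + 2 + 2 + 4 = 11
Q -> N -> L -> R: 3 + 2 + 1 = 6
Shortest: 6.

6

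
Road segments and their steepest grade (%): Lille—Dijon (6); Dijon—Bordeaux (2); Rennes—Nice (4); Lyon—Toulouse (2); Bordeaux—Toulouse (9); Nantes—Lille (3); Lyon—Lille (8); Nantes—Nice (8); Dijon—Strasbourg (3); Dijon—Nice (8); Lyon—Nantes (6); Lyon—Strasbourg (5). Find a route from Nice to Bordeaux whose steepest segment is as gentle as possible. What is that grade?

Some routes from Nice to Bordeaux:
Nice-Dijon-Bordeaux: max(8, 2) = 8
Nice-Nantes-Lyon-Strasbourg-Dijon-Bordeaux: max(8, 6, 5, 3, 2) = 8
Nice-Nantes-Lille-Dijon-Bordeaux: max(8, 3, 6, 2) = 8
Nice-Nantes-Lille-Dijon-Strasbourg-Lyon-Toulouse-Bordeaux: max(8, 3, 6, 3, 5, 2, 9) = 9
Nice-Nantes-Lyon-Lille-Dijon-Bordeaux: max(8, 6, 8, 6, 2) = 8
Nice-Nantes-Lille-Lyon-Strasbourg-Dijon-Bordeaux: max(8, 3, 8, 5, 3, 2) = 8
Smallest bottleneck: 8%.

8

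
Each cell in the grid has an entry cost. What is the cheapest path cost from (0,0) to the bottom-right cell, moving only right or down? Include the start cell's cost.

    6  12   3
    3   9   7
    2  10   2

23

Take r0c0 -> r1c0 -> r2c0 -> r2c1 -> r2c2 for a total of 6 + 3 + 2 + 10 + 2 = 23.
For comparison, the top-then-right route costs 30.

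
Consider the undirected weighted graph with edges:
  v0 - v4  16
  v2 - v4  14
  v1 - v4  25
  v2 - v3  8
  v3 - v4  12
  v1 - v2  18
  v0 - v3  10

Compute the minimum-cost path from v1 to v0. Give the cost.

36

A few of the v1→v0 routes:
v1 → v2 → v4 → v3 → v0: 18 + 14 + 12 + 10 = 54
v1 → v4 → v0: 25 + 16 = 41
v1 → v2 → v3 → v0: 18 + 8 + 10 = 36
v1 → v4 → v3 → v0: 25 + 12 + 10 = 47
v1 → v2 → v4 → v0: 18 + 14 + 16 = 48
Best route has total 36.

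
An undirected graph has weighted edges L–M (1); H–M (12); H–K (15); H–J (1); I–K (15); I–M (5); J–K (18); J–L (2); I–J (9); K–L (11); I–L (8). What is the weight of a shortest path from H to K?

Some routes from H to K:
H -> M -> L -> K: 12 + 1 + 11 = 24
H -> J -> L -> M -> I -> K: 1 + 2 + 1 + 5 + 15 = 24
H -> J -> L -> K: 1 + 2 + 11 = 14
H -> J -> K: 1 + 18 = 19
H -> K: 15
The minimum is 14.

14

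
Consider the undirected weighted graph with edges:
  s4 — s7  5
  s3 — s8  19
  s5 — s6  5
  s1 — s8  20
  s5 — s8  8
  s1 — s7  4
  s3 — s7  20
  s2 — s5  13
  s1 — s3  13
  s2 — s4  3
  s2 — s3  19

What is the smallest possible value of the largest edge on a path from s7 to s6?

13

A few of the s7→s6 routes:
s7→s4→s2→s5→s6: max(5, 3, 13, 5) = 13
s7→s1→s3→s8→s5→s6: max(4, 13, 19, 8, 5) = 19
s7→s1→s3→s2→s5→s6: max(4, 13, 19, 13, 5) = 19
s7→s4→s2→s3→s8→s5→s6: max(5, 3, 19, 19, 8, 5) = 19
The minimum achievable maximum is 13.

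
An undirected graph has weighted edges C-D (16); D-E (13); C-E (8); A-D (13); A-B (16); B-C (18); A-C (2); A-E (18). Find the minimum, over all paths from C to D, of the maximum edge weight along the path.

13

Some routes from C to D:
C - A - D: max(2, 13) = 13
C - E - D: max(8, 13) = 13
C - D: max(16) = 16
Best route has worst link 13.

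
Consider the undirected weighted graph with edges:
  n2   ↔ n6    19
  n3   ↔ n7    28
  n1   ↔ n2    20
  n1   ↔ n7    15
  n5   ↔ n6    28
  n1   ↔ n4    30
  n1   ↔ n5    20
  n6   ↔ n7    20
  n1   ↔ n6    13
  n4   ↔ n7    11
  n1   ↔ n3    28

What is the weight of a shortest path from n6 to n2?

Checking several routes:
n6 → n5 → n1 → n2: 28 + 20 + 20 = 68
n6 → n1 → n2: 13 + 20 = 33
n6 → n2: 19
n6 → n7 → n1 → n2: 20 + 15 + 20 = 55
Shortest: 19.

19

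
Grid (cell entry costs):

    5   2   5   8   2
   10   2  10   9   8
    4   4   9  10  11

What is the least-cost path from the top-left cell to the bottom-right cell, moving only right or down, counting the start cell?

Cheapest: r0c0 -> r0c1 -> r0c2 -> r0c3 -> r0c4 -> r1c4 -> r2c4
  5 + 2 + 5 + 8 + 2 + 8 + 11 = 41

41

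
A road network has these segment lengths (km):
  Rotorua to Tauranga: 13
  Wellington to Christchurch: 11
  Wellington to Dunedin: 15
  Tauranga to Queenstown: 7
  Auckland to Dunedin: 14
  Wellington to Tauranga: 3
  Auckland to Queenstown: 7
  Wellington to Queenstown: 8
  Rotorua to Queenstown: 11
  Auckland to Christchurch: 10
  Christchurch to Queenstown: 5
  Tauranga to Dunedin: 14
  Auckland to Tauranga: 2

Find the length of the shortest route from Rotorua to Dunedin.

Some routes from Rotorua to Dunedin:
Rotorua-Queenstown-Auckland-Dunedin: 11 + 7 + 14 = 32
Rotorua-Tauranga-Auckland-Dunedin: 13 + 2 + 14 = 29
Rotorua-Tauranga-Dunedin: 13 + 14 = 27
Rotorua-Tauranga-Wellington-Dunedin: 13 + 3 + 15 = 31
The minimum is 27 km.

27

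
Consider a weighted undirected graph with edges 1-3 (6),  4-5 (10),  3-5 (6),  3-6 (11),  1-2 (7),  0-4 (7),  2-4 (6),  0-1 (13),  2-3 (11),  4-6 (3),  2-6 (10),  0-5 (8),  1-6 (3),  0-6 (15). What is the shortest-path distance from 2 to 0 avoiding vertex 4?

20

Some routes from 2 to 0 avoiding 4:
2 - 1 - 6 - 0: 7 + 3 + 15 = 25
2 - 6 - 0: 10 + 15 = 25
2 - 6 - 1 - 0: 10 + 3 + 13 = 26
2 - 3 - 5 - 0: 11 + 6 + 8 = 25
2 - 1 - 0: 7 + 13 = 20
Best route has total 20.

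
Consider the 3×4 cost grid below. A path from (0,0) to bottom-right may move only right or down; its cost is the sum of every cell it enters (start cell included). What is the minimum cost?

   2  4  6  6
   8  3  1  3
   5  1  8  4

17

One optimal route is (0,0) -> (0,1) -> (1,1) -> (1,2) -> (1,3) -> (2,3).
Its cost is 2 + 4 + 3 + 1 + 3 + 4 = 17.
For comparison, the top-then-right route costs 25.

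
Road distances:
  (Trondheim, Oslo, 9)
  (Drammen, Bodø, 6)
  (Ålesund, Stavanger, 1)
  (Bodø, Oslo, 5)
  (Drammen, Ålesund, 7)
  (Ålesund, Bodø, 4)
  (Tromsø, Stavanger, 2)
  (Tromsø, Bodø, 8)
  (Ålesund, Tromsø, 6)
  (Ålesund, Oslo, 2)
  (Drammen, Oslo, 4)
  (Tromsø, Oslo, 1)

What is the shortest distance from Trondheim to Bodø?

Some routes from Trondheim to Bodø:
Trondheim - Oslo - Tromsø - Bodø: 9 + 1 + 8 = 18
Trondheim - Oslo - Tromsø - Stavanger - Ålesund - Bodø: 9 + 1 + 2 + 1 + 4 = 17
Trondheim - Oslo - Bodø: 9 + 5 = 14
Trondheim - Oslo - Ålesund - Bodø: 9 + 2 + 4 = 15
Trondheim - Oslo - Tromsø - Ålesund - Bodø: 9 + 1 + 6 + 4 = 20
Trondheim - Oslo - Drammen - Bodø: 9 + 4 + 6 = 19
Best route has total 14.

14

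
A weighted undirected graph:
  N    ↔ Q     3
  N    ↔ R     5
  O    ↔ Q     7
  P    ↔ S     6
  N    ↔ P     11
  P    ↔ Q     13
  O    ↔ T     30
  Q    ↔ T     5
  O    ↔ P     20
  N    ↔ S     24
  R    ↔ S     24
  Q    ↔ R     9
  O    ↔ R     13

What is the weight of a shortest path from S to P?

6

Checking several routes:
S → N → P: 24 + 11 = 35
S → R → N → Q → P: 24 + 5 + 3 + 13 = 45
S → N → Q → P: 24 + 3 + 13 = 40
S → R → N → P: 24 + 5 + 11 = 40
S → P: 6
The minimum is 6.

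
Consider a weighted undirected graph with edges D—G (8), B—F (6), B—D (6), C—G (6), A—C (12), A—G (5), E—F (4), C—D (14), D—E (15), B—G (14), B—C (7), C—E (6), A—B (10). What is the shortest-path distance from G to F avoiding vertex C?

Checking several routes:
G - A - B - F: 5 + 10 + 6 = 21
G - D - B - F: 8 + 6 + 6 = 20
G - B - F: 14 + 6 = 20
Shortest: 20.

20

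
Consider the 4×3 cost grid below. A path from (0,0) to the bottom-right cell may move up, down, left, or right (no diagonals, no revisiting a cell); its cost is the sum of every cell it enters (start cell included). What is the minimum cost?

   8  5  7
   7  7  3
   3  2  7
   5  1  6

27

Best path: [0,0]→[1,0]→[2,0]→[2,1]→[3,1]→[3,2]
Cost: 8 + 7 + 3 + 2 + 1 + 6 = 27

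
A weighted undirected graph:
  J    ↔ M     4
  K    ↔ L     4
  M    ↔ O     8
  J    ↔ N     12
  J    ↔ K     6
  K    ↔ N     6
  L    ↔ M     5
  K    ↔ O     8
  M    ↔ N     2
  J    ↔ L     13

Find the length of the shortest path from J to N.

Checking several routes:
J -> N: 12
J -> M -> N: 4 + 2 = 6
J -> K -> N: 6 + 6 = 12
Best route has total 6.

6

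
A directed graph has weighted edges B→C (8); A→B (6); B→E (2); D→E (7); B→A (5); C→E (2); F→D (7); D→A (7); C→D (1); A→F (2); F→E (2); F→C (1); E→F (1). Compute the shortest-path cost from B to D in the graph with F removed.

Routes from B to D avoiding F:
B-C-D: 8 + 1 = 9
Shortest: 9.

9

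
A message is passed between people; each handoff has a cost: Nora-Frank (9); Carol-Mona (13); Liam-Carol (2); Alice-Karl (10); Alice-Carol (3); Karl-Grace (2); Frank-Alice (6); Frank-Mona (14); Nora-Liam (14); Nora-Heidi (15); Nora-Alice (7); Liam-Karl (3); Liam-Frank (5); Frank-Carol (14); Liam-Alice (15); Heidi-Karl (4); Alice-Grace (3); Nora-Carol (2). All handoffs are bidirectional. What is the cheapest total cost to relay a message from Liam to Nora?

Checking several routes:
Liam-Carol-Alice-Nora: 2 + 3 + 7 = 12
Liam-Frank-Nora: 5 + 9 = 14
Liam-Carol-Nora: 2 + 2 = 4
Liam-Karl-Grace-Alice-Carol-Nora: 3 + 2 + 3 + 3 + 2 = 13
Shortest: 4.

4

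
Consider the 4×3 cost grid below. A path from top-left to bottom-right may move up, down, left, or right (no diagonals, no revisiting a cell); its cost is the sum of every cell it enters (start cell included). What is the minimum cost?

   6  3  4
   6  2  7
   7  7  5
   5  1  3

22

One optimal route is (0,0)→(0,1)→(1,1)→(2,1)→(3,1)→(3,2).
Its cost is 6 + 3 + 2 + 7 + 1 + 3 = 22.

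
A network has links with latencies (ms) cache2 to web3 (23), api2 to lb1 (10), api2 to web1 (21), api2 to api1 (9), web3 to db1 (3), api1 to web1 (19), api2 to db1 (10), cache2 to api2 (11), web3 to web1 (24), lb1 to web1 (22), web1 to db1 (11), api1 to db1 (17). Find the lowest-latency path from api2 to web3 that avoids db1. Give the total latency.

Routes from api2 to web3 avoiding db1:
api2→web1→web3: 21 + 24 = 45
api2→cache2→web3: 11 + 23 = 34
api2→api1→web1→web3: 9 + 19 + 24 = 52
api2→lb1→web1→web3: 10 + 22 + 24 = 56
The minimum is 34 ms.

34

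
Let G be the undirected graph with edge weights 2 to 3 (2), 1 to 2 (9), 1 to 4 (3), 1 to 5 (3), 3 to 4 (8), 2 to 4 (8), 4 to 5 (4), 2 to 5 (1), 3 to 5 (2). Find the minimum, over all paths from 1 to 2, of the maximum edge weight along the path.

Checking several routes:
1-5-2: max(3, 1) = 3
1-4-5-3-2: max(3, 4, 2, 2) = 4
1-5-3-2: max(3, 2, 2) = 3
1-4-5-2: max(3, 4, 1) = 4
The minimum achievable maximum is 3.

3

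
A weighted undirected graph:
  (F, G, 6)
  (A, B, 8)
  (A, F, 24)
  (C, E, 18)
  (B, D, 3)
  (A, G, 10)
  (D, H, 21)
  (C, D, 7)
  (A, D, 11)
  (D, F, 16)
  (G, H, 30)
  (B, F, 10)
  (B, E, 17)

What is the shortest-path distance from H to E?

Checking several routes:
H - D - C - E: 21 + 7 + 18 = 46
H - D - A - B - E: 21 + 11 + 8 + 17 = 57
H - D - B - E: 21 + 3 + 17 = 41
Shortest: 41.

41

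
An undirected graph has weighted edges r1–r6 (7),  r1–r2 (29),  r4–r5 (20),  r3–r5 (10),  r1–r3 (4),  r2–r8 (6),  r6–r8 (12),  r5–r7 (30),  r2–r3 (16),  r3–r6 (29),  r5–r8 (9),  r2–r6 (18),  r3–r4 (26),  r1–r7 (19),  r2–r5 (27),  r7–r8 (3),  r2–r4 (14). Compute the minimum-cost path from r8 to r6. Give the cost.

12

Checking several routes:
r8→r6: 12
r8→r7→r1→r6: 3 + 19 + 7 = 29
r8→r2→r6: 6 + 18 = 24
Shortest: 12.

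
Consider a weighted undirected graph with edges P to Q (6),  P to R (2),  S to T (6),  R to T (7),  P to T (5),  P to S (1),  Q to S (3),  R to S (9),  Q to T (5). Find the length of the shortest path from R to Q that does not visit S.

8

Routes from R to Q avoiding S:
R-T-Q: 7 + 5 = 12
R-T-P-Q: 7 + 5 + 6 = 18
R-P-Q: 2 + 6 = 8
R-P-T-Q: 2 + 5 + 5 = 12
Best route has total 8.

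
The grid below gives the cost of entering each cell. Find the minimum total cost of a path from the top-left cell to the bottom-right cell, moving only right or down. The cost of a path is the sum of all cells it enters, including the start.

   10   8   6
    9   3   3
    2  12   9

33

Cheapest: [0,0] -> [0,1] -> [1,1] -> [1,2] -> [2,2]
  10 + 8 + 3 + 3 + 9 = 33
(Top row then right column would cost 36.)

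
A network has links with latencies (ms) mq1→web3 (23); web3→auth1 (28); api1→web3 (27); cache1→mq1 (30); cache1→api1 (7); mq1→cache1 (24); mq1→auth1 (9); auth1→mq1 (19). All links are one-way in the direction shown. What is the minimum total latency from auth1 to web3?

42

Paths from auth1 to web3:
auth1-mq1-cache1-api1-web3: 19 + 24 + 7 + 27 = 77
auth1-mq1-web3: 19 + 23 = 42
Shortest: 42 ms.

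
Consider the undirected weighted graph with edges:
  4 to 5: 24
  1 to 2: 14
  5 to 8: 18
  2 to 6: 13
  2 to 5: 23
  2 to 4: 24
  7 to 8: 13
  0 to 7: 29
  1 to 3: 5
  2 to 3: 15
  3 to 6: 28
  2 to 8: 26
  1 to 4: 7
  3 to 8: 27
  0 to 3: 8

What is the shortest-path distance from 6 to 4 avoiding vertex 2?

40

Routes from 6 to 4 avoiding 2:
6→3→0→7→8→5→4: 28 + 8 + 29 + 13 + 18 + 24 = 120
6→3→1→4: 28 + 5 + 7 = 40
6→3→8→5→4: 28 + 27 + 18 + 24 = 97
Best route has total 40.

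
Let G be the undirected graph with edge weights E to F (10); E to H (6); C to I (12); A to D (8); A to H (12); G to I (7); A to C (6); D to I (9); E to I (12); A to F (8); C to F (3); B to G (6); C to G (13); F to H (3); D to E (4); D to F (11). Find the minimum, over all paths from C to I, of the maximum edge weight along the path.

9

Comparing a few candidate routes:
C→A→F→H→E→D→I: max(6, 8, 3, 6, 4, 9) = 9
C→A→D→I: max(6, 8, 9) = 9
C→A→F→E→D→I: max(6, 8, 10, 4, 9) = 10
C→F→H→E→D→I: max(3, 3, 6, 4, 9) = 9
C→F→A→D→I: max(3, 8, 8, 9) = 9
The minimum achievable maximum is 9.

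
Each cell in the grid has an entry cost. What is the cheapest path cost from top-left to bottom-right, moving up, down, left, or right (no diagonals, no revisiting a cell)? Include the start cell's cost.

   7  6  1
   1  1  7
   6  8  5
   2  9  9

30

Best path: (0,0)→(1,0)→(1,1)→(1,2)→(2,2)→(3,2)
Cost: 7 + 1 + 1 + 7 + 5 + 9 = 30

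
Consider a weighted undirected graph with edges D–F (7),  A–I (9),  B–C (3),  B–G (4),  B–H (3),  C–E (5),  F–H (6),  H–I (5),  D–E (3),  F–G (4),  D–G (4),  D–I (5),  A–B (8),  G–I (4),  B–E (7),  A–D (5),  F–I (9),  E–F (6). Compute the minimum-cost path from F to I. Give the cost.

A few of the F→I routes:
F-G-D-I: 4 + 4 + 5 = 13
F-D-I: 7 + 5 = 12
F-I: 9
F-H-I: 6 + 5 = 11
F-G-I: 4 + 4 = 8
Best route has total 8.

8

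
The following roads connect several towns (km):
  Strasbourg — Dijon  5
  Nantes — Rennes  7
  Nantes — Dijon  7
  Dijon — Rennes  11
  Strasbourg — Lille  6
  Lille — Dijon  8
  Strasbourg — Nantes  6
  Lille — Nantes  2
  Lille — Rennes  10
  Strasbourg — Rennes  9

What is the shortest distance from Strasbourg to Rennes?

9

Comparing a few candidate routes:
Strasbourg - Lille - Nantes - Rennes: 6 + 2 + 7 = 15
Strasbourg - Lille - Rennes: 6 + 10 = 16
Strasbourg - Rennes: 9
Strasbourg - Dijon - Rennes: 5 + 11 = 16
Strasbourg - Nantes - Rennes: 6 + 7 = 13
Best route has total 9 km.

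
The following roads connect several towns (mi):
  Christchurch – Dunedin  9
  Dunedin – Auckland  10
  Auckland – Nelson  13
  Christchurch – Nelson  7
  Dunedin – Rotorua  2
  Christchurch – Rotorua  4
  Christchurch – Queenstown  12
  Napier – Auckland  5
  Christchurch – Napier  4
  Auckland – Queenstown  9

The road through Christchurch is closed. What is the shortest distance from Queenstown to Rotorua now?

Routes from Queenstown to Rotorua avoiding Christchurch:
Queenstown → Auckland → Dunedin → Rotorua: 9 + 10 + 2 = 21
Best route has total 21 mi.

21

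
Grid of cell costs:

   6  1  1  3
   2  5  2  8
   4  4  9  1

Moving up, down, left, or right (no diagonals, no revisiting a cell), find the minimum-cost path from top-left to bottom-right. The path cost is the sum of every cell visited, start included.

19

Cheapest: [0,0] → [0,1] → [0,2] → [1,2] → [1,3] → [2,3]
  6 + 1 + 1 + 2 + 8 + 1 = 19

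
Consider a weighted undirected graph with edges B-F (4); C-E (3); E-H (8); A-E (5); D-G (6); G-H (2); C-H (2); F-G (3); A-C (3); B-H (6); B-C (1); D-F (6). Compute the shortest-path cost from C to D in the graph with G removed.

Candidate routes:
C -> E -> H -> B -> F -> D: 3 + 8 + 6 + 4 + 6 = 27
C -> A -> E -> H -> B -> F -> D: 3 + 5 + 8 + 6 + 4 + 6 = 32
C -> H -> B -> F -> D: 2 + 6 + 4 + 6 = 18
C -> B -> F -> D: 1 + 4 + 6 = 11
Shortest: 11.

11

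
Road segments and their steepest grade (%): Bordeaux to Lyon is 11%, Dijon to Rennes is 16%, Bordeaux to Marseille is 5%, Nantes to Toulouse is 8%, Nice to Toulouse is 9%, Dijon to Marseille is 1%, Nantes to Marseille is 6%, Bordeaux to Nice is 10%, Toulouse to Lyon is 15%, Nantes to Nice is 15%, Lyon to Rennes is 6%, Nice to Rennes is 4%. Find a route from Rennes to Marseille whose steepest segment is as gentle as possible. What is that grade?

9

A few of the Rennes→Marseille routes:
Rennes → Nice → Toulouse → Nantes → Marseille: max(4, 9, 8, 6) = 9
Rennes → Lyon → Bordeaux → Nice → Toulouse → Nantes → Marseille: max(6, 11, 10, 9, 8, 6) = 11
Rennes → Nice → Bordeaux → Marseille: max(4, 10, 5) = 10
Rennes → Lyon → Bordeaux → Marseille: max(6, 11, 5) = 11
Rennes → Nice → Nantes → Marseille: max(4, 15, 6) = 15
Rennes → Nice → Toulouse → Lyon → Bordeaux → Marseille: max(4, 9, 15, 11, 5) = 15
Smallest bottleneck: 9%.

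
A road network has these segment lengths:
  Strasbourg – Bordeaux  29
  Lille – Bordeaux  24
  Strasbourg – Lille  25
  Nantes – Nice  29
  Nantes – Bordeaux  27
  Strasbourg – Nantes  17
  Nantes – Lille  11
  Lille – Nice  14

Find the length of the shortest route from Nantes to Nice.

Some routes from Nantes to Nice:
Nantes - Strasbourg - Lille - Nice: 17 + 25 + 14 = 56
Nantes - Lille - Nice: 11 + 14 = 25
Nantes - Nice: 29
Best route has total 25.

25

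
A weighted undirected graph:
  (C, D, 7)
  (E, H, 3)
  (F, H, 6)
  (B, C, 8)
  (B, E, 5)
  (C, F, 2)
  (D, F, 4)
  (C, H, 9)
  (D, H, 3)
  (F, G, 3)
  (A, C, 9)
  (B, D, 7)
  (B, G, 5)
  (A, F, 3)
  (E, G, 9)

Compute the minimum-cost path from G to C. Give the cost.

5

A few of the G→C routes:
G-B-C: 5 + 8 = 13
G-F-H-C: 3 + 6 + 9 = 18
G-F-C: 3 + 2 = 5
G-F-D-C: 3 + 4 + 7 = 14
G-F-A-C: 3 + 3 + 9 = 15
G-B-D-F-C: 5 + 7 + 4 + 2 = 18
Best route has total 5.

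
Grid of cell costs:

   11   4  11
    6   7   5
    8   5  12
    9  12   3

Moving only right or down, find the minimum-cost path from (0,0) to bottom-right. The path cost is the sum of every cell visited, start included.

42

One optimal route is (0,0) (0,1) (1,1) (1,2) (2,2) (3,2).
Its cost is 11 + 4 + 7 + 5 + 12 + 3 = 42.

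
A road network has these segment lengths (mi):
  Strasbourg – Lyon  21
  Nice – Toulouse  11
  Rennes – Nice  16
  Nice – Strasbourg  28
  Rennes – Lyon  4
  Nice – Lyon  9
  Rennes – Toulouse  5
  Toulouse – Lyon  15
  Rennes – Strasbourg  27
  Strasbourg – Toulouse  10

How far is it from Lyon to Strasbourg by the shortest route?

19

Checking several routes:
Lyon → Rennes → Toulouse → Strasbourg: 4 + 5 + 10 = 19
Lyon → Strasbourg: 21
Lyon → Toulouse → Strasbourg: 15 + 10 = 25
The minimum is 19 mi.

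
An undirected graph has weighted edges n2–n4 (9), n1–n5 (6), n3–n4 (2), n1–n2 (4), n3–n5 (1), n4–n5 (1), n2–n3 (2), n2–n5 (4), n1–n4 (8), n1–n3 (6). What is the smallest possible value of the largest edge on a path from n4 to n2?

A few of the n4→n2 routes:
n4 → n3 → n2: max(2, 2) = 2
n4 → n3 → n5 → n2: max(2, 1, 4) = 4
n4 → n5 → n3 → n2: max(1, 1, 2) = 2
n4 → n5 → n2: max(1, 4) = 4
Smallest bottleneck: 2.

2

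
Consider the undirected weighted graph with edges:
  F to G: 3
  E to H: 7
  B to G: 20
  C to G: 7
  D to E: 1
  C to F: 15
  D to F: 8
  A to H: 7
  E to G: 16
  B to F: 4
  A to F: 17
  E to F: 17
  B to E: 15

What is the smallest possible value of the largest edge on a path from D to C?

8

Some routes from D to C:
D - F - B - E - G - C: max(8, 4, 15, 16, 7) = 16
D - E - B - F - C: max(1, 15, 4, 15) = 15
D - F - C: max(8, 15) = 15
D - E - B - F - G - C: max(1, 15, 4, 3, 7) = 15
D - F - G - C: max(8, 3, 7) = 8
The minimum achievable maximum is 8.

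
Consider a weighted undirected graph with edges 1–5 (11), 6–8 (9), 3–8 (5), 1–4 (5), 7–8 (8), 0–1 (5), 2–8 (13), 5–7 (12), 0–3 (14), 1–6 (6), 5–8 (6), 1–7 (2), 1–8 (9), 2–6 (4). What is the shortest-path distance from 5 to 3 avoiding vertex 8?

Paths from 5 to 3 avoiding 8:
5 → 7 → 1 → 0 → 3: 12 + 2 + 5 + 14 = 33
5 → 1 → 0 → 3: 11 + 5 + 14 = 30
Shortest: 30.

30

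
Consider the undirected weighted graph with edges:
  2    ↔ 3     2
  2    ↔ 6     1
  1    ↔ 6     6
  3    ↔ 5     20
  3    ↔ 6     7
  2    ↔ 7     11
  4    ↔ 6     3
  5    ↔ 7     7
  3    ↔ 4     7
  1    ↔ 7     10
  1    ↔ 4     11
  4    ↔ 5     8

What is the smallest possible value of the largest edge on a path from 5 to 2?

8

Comparing a few candidate routes:
5 - 4 - 6 - 2: max(8, 3, 1) = 8
5 - 4 - 3 - 6 - 2: max(8, 7, 7, 1) = 8
5 - 4 - 3 - 2: max(8, 7, 2) = 8
5 - 7 - 1 - 6 - 2: max(7, 10, 6, 1) = 10
5 - 7 - 1 - 6 - 4 - 3 - 2: max(7, 10, 6, 3, 7, 2) = 10
5 - 4 - 6 - 3 - 2: max(8, 3, 7, 2) = 8
Best route has worst link 8.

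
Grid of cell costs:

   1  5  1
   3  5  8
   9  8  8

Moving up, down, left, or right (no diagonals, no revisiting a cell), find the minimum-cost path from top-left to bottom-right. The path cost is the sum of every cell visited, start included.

23

Cheapest: [0,0]→[0,1]→[0,2]→[1,2]→[2,2]
  1 + 5 + 1 + 8 + 8 = 23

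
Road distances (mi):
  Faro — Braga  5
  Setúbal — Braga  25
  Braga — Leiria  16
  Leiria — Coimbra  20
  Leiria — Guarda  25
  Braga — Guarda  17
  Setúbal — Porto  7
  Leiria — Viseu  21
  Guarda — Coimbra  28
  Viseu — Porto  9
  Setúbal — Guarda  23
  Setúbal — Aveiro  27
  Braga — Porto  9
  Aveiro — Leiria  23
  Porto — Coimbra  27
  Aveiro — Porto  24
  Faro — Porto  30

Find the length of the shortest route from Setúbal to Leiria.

32

A few of the Setúbal→Leiria routes:
Setúbal-Guarda-Leiria: 23 + 25 = 48
Setúbal-Porto-Viseu-Leiria: 7 + 9 + 21 = 37
Setúbal-Braga-Leiria: 25 + 16 = 41
Setúbal-Aveiro-Leiria: 27 + 23 = 50
Setúbal-Porto-Braga-Leiria: 7 + 9 + 16 = 32
Best route has total 32 mi.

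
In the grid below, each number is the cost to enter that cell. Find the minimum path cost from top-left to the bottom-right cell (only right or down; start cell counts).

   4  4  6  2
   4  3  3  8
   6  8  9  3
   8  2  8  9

Best path: r0c0→r0c1→r1c1→r1c2→r1c3→r2c3→r3c3
Cost: 4 + 4 + 3 + 3 + 8 + 3 + 9 = 34
For comparison, the top-then-right route costs 36.

34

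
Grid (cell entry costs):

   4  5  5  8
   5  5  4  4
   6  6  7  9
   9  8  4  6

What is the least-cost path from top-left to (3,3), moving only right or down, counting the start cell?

35

Best path: (0,0) -> (0,1) -> (0,2) -> (1,2) -> (2,2) -> (3,2) -> (3,3)
Cost: 4 + 5 + 5 + 4 + 7 + 4 + 6 = 35
(Top row then right column would cost 41.)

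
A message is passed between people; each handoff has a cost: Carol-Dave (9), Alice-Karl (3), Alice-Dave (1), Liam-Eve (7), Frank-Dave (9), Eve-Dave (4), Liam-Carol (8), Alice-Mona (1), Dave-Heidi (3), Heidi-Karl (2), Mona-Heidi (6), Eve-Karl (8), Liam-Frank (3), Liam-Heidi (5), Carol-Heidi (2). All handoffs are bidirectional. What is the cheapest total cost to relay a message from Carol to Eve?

9

A few of the Carol→Eve routes:
Carol - Heidi - Karl - Eve: 2 + 2 + 8 = 12
Carol - Heidi - Dave - Eve: 2 + 3 + 4 = 9
Carol - Heidi - Karl - Alice - Dave - Eve: 2 + 2 + 3 + 1 + 4 = 12
Best route has total 9.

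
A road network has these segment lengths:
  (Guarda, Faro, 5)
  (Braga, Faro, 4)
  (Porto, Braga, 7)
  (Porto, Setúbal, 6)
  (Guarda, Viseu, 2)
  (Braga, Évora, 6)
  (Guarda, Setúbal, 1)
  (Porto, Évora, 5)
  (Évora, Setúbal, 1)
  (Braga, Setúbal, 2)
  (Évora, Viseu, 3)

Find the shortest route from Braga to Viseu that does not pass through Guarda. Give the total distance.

Some routes from Braga to Viseu avoiding Guarda:
Braga → Setúbal → Porto → Évora → Viseu: 2 + 6 + 5 + 3 = 16
Braga → Setúbal → Évora → Viseu: 2 + 1 + 3 = 6
Braga → Évora → Viseu: 6 + 3 = 9
Braga → Porto → Évora → Viseu: 7 + 5 + 3 = 15
The minimum is 6.

6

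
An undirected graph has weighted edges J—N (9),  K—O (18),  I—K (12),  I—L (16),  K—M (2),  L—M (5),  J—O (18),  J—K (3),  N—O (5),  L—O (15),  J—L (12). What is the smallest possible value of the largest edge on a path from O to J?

A few of the O→J routes:
O → L → J: max(15, 12) = 15
O → N → J: max(5, 9) = 9
O → L → M → K → J: max(15, 5, 2, 3) = 15
O → L → I → K → J: max(15, 16, 12, 3) = 16
Smallest bottleneck: 9.

9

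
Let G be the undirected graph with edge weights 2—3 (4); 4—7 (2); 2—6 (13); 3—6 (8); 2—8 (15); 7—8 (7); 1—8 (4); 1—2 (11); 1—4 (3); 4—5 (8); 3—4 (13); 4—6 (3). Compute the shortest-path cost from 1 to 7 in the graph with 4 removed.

11

Routes from 1 to 7 avoiding 4:
1 -> 2 -> 8 -> 7: 11 + 15 + 7 = 33
1 -> 8 -> 7: 4 + 7 = 11
Best route has total 11.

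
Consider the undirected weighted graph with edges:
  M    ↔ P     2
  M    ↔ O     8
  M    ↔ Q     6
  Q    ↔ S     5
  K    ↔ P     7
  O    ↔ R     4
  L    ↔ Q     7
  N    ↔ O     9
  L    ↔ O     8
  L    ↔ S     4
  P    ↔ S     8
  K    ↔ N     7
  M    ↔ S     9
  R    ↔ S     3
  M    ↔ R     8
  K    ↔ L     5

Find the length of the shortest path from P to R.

Checking several routes:
P → M → O → R: 2 + 8 + 4 = 14
P → M → S → R: 2 + 9 + 3 = 14
P → M → R: 2 + 8 = 10
P → S → R: 8 + 3 = 11
The minimum is 10.

10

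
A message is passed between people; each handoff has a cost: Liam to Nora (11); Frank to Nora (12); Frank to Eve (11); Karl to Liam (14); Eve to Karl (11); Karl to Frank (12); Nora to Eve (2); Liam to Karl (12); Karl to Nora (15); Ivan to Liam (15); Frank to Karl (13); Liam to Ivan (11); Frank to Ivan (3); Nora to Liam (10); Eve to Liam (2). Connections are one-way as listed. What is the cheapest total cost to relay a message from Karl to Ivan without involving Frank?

25

Candidate routes:
Karl -> Nora -> Eve -> Liam -> Ivan: 15 + 2 + 2 + 11 = 30
Karl -> Liam -> Ivan: 14 + 11 = 25
Karl -> Nora -> Liam -> Ivan: 15 + 10 + 11 = 36
The minimum is 25.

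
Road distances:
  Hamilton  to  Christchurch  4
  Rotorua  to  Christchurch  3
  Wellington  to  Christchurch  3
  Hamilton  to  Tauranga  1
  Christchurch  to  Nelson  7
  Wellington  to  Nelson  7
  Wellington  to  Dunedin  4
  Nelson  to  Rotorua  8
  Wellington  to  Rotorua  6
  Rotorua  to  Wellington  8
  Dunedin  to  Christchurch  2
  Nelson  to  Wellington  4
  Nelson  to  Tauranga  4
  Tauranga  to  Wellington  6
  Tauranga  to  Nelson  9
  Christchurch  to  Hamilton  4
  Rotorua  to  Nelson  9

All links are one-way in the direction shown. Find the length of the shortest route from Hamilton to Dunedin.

11

Some routes from Hamilton to Dunedin:
Hamilton -> Christchurch -> Nelson -> Wellington -> Dunedin: 4 + 7 + 4 + 4 = 19
Hamilton -> Tauranga -> Nelson -> Rotorua -> Wellington -> Dunedin: 1 + 9 + 8 + 8 + 4 = 30
Hamilton -> Christchurch -> Nelson -> Tauranga -> Wellington -> Dunedin: 4 + 7 + 4 + 6 + 4 = 25
Hamilton -> Tauranga -> Nelson -> Wellington -> Dunedin: 1 + 9 + 4 + 4 = 18
Hamilton -> Tauranga -> Wellington -> Dunedin: 1 + 6 + 4 = 11
Best route has total 11.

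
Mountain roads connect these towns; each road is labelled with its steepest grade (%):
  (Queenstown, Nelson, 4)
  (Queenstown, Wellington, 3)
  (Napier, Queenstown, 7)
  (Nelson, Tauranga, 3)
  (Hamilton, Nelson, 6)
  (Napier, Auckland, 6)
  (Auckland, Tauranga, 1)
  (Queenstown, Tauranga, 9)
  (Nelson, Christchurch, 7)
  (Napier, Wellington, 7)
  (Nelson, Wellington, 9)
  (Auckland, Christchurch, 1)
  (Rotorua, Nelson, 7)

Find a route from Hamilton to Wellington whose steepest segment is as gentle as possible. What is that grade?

Some routes from Hamilton to Wellington:
Hamilton-Nelson-Christchurch-Auckland-Napier-Queenstown-Wellington: max(6, 7, 1, 6, 7, 3) = 7
Hamilton-Nelson-Queenstown-Wellington: max(6, 4, 3) = 6
Hamilton-Nelson-Christchurch-Auckland-Napier-Wellington: max(6, 7, 1, 6, 7) = 7
Hamilton-Nelson-Tauranga-Auckland-Napier-Wellington: max(6, 3, 1, 6, 7) = 7
Best route has worst link 6%.

6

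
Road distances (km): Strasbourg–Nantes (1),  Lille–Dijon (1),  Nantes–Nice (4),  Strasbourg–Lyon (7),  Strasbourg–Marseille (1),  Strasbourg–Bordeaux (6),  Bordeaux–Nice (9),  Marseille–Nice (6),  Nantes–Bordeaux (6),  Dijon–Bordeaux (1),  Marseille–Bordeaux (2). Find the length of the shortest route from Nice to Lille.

10

Some routes from Nice to Lille:
Nice→Marseille→Bordeaux→Dijon→Lille: 6 + 2 + 1 + 1 = 10
Nice→Marseille→Strasbourg→Bordeaux→Dijon→Lille: 6 + 1 + 6 + 1 + 1 = 15
Nice→Nantes→Strasbourg→Bordeaux→Dijon→Lille: 4 + 1 + 6 + 1 + 1 = 13
Nice→Bordeaux→Dijon→Lille: 9 + 1 + 1 = 11
Nice→Nantes→Strasbourg→Marseille→Bordeaux→Dijon→Lille: 4 + 1 + 1 + 2 + 1 + 1 = 10
Nice→Nantes→Bordeaux→Dijon→Lille: 4 + 6 + 1 + 1 = 12
Shortest: 10 km.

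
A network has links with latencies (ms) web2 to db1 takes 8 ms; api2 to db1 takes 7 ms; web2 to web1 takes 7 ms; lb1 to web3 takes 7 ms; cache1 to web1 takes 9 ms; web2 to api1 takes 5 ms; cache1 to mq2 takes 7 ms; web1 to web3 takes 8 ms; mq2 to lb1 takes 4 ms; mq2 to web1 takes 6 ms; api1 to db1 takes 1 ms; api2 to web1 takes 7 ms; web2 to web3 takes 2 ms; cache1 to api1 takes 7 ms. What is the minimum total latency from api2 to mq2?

Checking several routes:
api2-web1-cache1-mq2: 7 + 9 + 7 = 23
api2-db1-api1-web2-web1-mq2: 7 + 1 + 5 + 7 + 6 = 26
api2-web1-mq2: 7 + 6 = 13
api2-db1-api1-web2-web3-lb1-mq2: 7 + 1 + 5 + 2 + 7 + 4 = 26
api2-db1-api1-cache1-mq2: 7 + 1 + 7 + 7 = 22
Shortest: 13 ms.

13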